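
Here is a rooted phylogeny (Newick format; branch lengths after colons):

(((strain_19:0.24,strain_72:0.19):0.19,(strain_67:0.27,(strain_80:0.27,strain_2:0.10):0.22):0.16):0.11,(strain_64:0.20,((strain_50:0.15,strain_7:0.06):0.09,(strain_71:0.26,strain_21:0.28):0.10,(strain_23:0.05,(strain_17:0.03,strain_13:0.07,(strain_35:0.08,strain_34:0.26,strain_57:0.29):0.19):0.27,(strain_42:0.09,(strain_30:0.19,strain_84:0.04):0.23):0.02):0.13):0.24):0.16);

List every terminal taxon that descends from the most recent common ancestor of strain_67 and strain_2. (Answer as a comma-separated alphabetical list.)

Tracing strain_67: it sits inside (strain_67,(strain_80,strain_2)).
Tracing strain_2: it sits inside (strain_80,strain_2).
The smallest clade enclosing both is (strain_67,(strain_80,strain_2)); the answer is its 3 terminal taxa in alphabetical order.

strain_2, strain_67, strain_80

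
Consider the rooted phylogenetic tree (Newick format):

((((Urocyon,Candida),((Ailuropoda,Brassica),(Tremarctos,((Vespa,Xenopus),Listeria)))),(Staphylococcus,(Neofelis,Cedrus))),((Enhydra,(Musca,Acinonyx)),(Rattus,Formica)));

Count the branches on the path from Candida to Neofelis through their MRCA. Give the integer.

6

The MRCA of Candida and Neofelis is the node subtending (((Urocyon,Candida),((Ailuropoda,Brassica),(Tremarctos,((Vespa,Xenopus),Listeria)))),(Staphylococcus,(Neofelis,Cedrus))).
From Candida up to that node: 3 branches. From Neofelis up to the same node: 3 branches. Total: 3 + 3 = 6.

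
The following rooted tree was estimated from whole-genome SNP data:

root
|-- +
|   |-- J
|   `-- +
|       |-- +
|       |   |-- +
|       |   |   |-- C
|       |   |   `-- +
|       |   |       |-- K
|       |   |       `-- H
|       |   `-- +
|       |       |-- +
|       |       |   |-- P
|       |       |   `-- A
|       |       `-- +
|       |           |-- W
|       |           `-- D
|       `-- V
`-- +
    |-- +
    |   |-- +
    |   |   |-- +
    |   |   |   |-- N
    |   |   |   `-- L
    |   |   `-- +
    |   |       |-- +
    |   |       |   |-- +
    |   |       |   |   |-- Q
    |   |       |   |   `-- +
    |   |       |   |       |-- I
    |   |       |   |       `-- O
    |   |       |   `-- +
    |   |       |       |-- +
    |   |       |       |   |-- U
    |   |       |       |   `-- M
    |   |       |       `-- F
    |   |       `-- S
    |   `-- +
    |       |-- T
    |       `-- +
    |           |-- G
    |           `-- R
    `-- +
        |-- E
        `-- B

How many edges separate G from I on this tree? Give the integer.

9

The MRCA of G and I is the node subtending (((N,L),(((Q,(I,O)),((U,M),F)),S)),(T,(G,R))).
From G up to that node: 3 branches. From I up to the same node: 6 branches. Total: 3 + 6 = 9.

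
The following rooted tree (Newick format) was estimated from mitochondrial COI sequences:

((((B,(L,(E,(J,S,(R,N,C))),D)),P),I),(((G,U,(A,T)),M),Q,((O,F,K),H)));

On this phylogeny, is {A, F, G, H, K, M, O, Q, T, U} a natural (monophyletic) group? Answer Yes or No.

Yes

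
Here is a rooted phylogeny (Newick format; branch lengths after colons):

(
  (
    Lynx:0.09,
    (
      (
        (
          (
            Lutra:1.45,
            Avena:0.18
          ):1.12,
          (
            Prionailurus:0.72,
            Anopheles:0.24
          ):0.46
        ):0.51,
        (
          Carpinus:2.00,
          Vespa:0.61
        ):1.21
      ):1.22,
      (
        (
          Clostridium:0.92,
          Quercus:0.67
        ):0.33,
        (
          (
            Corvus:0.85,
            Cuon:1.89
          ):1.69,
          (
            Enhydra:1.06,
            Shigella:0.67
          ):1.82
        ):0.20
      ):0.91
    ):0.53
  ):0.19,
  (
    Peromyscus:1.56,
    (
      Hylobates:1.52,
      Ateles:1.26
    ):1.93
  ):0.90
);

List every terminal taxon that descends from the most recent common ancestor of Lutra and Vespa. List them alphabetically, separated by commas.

Anopheles, Avena, Carpinus, Lutra, Prionailurus, Vespa

Tracing Lutra: it sits inside (Lutra,Avena).
Tracing Vespa: it sits inside (Carpinus,Vespa).
The smallest clade enclosing both is (((Lutra,Avena),(Prionailurus,Anopheles)),(Carpinus,Vespa)); the answer is its 6 terminal taxa in alphabetical order.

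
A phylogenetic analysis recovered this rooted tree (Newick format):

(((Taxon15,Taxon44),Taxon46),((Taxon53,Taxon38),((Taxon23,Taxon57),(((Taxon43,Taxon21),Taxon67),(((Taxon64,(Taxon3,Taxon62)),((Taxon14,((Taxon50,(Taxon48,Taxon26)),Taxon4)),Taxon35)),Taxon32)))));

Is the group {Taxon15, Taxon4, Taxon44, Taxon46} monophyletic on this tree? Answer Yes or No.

No

The MRCA of the listed taxa is the root, so the smallest clade containing them is the whole tree.
That clade also contains Taxon14, Taxon21, Taxon23, Taxon26, Taxon3, Taxon32, Taxon35, Taxon38, Taxon43, Taxon48, Taxon50, Taxon53, Taxon57, Taxon62, Taxon64, Taxon67, which are not in the proposed group, so the group is not monophyletic.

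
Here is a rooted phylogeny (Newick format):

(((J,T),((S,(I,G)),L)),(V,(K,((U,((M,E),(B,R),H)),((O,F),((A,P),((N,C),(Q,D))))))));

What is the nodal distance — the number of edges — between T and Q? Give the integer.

The MRCA of T and Q is the root of the tree.
From T up to that node: 3 branches. From Q up to the same node: 8 branches. Total: 3 + 8 = 11.

11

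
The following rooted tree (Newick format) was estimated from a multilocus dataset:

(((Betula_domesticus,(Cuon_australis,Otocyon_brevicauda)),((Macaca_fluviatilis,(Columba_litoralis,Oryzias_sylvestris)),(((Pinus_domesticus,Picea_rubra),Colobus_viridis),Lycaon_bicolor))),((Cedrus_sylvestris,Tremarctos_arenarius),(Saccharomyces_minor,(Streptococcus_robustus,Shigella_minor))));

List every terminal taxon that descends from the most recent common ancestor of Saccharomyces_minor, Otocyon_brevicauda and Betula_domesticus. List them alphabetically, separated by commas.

Tracing Saccharomyces_minor: it sits inside (Saccharomyces_minor,(Streptococcus_robustus,Shigella_minor)).
Tracing Otocyon_brevicauda: it sits inside (Cuon_australis,Otocyon_brevicauda).
Tracing Betula_domesticus: it sits inside (Betula_domesticus,(Cuon_australis,Otocyon_brevicauda)).
The smallest clade enclosing all 3 is the whole tree (their MRCA is the root), so the answer is all 15 tips in alphabetical order.

Betula_domesticus, Cedrus_sylvestris, Colobus_viridis, Columba_litoralis, Cuon_australis, Lycaon_bicolor, Macaca_fluviatilis, Oryzias_sylvestris, Otocyon_brevicauda, Picea_rubra, Pinus_domesticus, Saccharomyces_minor, Shigella_minor, Streptococcus_robustus, Tremarctos_arenarius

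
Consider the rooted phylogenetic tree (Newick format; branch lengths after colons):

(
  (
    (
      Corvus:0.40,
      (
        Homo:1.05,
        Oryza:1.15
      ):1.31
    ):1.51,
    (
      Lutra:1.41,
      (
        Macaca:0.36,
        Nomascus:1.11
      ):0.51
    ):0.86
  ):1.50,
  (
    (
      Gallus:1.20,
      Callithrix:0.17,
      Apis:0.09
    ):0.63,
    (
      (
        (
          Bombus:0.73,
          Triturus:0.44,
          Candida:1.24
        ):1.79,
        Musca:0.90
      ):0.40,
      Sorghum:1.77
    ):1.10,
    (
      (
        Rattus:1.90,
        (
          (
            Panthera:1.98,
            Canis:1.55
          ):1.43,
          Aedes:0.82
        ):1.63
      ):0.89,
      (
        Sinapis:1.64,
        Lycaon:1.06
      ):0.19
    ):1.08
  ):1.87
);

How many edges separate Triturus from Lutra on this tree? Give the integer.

8

The MRCA of Triturus and Lutra is the root of the tree.
From Triturus up to that node: 5 branches. From Lutra up to the same node: 3 branches. Total: 5 + 3 = 8.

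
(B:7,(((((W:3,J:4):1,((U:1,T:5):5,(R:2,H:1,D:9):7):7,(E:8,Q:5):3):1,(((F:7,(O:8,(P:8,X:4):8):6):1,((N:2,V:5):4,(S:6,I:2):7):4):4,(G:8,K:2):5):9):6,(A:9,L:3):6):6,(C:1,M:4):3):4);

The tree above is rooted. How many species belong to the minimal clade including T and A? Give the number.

21

The MRCA of T and A is the node subtending ((((W,J),((U,T),(R,H,D)),(E,Q)),(((F,(O,(P,X))),((N,V),(S,I))),(G,K))),(A,L)).
That clade contains 21 terminal taxa: A, D, E, F, G, H, I, J, K, L, N, O, P, Q, R, S, T, U, V, W, X.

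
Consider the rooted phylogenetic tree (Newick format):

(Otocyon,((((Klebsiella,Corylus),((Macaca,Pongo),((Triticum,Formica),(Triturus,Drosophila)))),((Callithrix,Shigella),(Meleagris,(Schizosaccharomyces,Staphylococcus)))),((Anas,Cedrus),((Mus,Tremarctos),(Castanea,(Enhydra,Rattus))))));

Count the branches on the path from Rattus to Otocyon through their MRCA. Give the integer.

7

The MRCA of Rattus and Otocyon is the root of the tree.
From Rattus up to that node: 6 branches. From Otocyon up to the same node: 1 branch. Total: 6 + 1 = 7.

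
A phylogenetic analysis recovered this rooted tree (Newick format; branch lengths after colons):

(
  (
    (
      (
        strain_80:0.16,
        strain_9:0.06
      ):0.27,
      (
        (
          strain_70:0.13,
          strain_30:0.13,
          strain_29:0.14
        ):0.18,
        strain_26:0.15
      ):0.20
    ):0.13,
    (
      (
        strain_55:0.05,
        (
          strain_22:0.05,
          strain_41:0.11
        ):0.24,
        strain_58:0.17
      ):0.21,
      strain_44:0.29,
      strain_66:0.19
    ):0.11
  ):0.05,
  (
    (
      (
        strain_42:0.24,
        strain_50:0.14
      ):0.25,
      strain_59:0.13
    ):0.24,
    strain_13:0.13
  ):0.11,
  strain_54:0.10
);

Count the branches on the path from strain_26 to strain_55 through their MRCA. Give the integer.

The MRCA of strain_26 and strain_55 is the node subtending (((strain_80,strain_9),((strain_70,strain_30,strain_29),strain_26)),((strain_55,(strain_22,strain_41),strain_58),strain_44,strain_66)).
From strain_26 up to that node: 3 branches. From strain_55 up to the same node: 3 branches. Total: 3 + 3 = 6.

6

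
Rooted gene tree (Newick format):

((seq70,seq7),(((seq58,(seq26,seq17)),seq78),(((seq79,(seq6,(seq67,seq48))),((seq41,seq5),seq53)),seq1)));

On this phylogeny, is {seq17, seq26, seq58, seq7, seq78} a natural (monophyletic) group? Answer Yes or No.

No

The MRCA of the listed taxa is the root, so the smallest clade containing them is the whole tree.
That clade also contains seq1, seq41, seq48, seq5, seq53, seq6, seq67, seq70, seq79, which are not in the proposed group, so the group is not monophyletic.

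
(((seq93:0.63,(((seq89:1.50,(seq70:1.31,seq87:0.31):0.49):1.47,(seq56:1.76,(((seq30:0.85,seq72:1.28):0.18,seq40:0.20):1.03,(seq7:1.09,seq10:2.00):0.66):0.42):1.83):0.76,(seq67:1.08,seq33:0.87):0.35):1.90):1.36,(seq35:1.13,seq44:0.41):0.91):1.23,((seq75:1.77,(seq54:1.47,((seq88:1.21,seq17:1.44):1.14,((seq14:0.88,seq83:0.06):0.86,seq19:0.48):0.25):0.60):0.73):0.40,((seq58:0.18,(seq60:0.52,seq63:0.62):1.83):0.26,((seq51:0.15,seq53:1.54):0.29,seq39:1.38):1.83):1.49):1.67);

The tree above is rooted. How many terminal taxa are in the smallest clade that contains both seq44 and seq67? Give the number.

14

The MRCA of seq44 and seq67 is the node subtending ((seq93,(((seq89,(seq70,seq87)),(seq56,(((seq30,seq72),seq40),(seq7,seq10)))),(seq67,seq33))),(seq35,seq44)).
That clade contains 14 terminal taxa: seq10, seq30, seq33, seq35, seq40, seq44, seq56, seq67, seq7, seq70, seq72, seq87, seq89, seq93.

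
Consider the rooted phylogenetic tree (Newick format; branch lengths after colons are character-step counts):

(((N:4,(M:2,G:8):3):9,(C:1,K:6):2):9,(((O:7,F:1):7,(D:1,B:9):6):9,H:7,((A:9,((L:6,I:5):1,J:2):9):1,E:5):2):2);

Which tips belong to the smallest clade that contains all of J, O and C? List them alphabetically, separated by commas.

Tracing J: it sits inside ((L,I),J).
Tracing O: it sits inside (O,F).
Tracing C: it sits inside (C,K).
The smallest clade enclosing all 3 is the whole tree (their MRCA is the root), so the answer is all 15 tips in alphabetical order.

A, B, C, D, E, F, G, H, I, J, K, L, M, N, O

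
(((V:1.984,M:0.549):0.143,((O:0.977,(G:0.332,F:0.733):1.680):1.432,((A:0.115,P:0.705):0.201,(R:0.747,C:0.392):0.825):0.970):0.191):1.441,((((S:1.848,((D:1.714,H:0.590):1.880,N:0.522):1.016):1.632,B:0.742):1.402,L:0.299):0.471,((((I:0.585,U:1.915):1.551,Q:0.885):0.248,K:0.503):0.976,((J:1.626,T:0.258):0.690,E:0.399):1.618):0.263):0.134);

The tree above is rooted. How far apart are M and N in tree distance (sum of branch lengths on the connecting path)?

The path runs M → … → MRCA → … → N; the MRCA is the root of the tree.
Branch lengths along that path: 0.549 + 0.143 + 1.441 + 0.134 + 0.471 + 1.402 + 1.632 + 1.016 + 0.522 = 7.310.

7.310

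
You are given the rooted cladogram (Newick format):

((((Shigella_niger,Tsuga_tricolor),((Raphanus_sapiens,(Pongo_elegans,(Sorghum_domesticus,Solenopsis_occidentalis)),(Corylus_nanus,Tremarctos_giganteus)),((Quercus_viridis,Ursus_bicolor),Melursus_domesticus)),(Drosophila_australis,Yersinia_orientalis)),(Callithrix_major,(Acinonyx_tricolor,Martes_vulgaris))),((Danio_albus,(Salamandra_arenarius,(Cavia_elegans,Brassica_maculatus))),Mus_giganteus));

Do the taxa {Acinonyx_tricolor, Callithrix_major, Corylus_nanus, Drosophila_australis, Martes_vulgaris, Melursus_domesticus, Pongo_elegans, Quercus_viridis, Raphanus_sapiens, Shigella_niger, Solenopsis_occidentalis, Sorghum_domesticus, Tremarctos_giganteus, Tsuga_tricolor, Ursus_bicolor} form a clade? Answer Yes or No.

No

The MRCA of the listed taxa subtends (((Shigella_niger,Tsuga_tricolor),((Raphanus_sapiens,(Pongo_elegans,(Sorghum_domesticus,Solenopsis_occidentalis)),(Corylus_nanus,Tremarctos_giganteus)),((Quercus_viridis,Ursus_bicolor),Melursus_domesticus)),(Drosophila_australis,Yersinia_orientalis)),(Callithrix_major,(Acinonyx_tricolor,Martes_vulgaris))).
That clade also contains Yersinia_orientalis, which is not in the proposed group, so the group is not monophyletic.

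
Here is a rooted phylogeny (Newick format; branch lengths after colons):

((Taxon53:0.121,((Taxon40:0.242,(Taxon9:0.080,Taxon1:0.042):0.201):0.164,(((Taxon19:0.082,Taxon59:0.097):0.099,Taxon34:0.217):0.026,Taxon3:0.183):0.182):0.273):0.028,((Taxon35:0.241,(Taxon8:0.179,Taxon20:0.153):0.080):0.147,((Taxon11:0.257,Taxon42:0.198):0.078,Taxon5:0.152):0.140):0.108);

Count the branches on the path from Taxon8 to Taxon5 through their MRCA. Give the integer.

The MRCA of Taxon8 and Taxon5 is the node subtending ((Taxon35,(Taxon8,Taxon20)),((Taxon11,Taxon42),Taxon5)).
From Taxon8 up to that node: 3 branches. From Taxon5 up to the same node: 2 branches. Total: 3 + 2 = 5.

5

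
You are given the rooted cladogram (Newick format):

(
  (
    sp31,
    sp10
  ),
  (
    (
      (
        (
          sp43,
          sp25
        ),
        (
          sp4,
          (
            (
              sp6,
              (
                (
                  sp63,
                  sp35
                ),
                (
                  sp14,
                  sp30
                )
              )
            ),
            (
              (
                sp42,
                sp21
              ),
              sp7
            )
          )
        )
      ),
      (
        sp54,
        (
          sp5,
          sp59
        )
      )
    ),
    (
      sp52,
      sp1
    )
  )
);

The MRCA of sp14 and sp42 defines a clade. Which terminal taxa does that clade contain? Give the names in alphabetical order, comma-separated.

sp14, sp21, sp30, sp35, sp42, sp6, sp63, sp7

Tracing sp14: it sits inside (sp14,sp30).
Tracing sp42: it sits inside (sp42,sp21).
The smallest clade enclosing both is ((sp6,((sp63,sp35),(sp14,sp30))),((sp42,sp21),sp7)); the answer is its 8 terminal taxa in alphabetical order.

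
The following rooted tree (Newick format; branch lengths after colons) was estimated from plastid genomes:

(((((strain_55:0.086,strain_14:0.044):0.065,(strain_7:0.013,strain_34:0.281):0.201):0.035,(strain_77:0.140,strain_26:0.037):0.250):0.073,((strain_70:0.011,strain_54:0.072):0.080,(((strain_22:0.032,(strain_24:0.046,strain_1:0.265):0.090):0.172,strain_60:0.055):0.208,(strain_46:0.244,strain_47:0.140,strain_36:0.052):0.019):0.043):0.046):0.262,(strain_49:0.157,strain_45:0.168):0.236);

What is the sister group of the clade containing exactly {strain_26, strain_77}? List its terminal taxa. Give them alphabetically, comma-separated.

strain_14, strain_34, strain_55, strain_7

The clade containing exactly {strain_26, strain_77} attaches to the tree at the node subtending (((strain_55,strain_14),(strain_7,strain_34)),(strain_77,strain_26)).
The other lineage descending from that same node — the sister group — is ((strain_55,strain_14),(strain_7,strain_34)); its 4 tips in alphabetical order are the answer.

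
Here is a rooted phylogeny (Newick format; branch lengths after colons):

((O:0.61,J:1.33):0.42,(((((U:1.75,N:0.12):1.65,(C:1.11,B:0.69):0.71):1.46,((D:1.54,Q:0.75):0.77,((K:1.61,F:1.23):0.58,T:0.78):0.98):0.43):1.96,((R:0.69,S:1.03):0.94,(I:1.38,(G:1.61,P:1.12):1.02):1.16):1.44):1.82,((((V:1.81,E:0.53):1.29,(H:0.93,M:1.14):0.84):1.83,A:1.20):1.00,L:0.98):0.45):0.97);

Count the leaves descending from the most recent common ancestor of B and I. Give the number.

14

The MRCA of B and I is the node subtending ((((U,N),(C,B)),((D,Q),((K,F),T))),((R,S),(I,(G,P)))).
That clade contains 14 terminal taxa: B, C, D, F, G, I, K, N, P, Q, R, S, T, U.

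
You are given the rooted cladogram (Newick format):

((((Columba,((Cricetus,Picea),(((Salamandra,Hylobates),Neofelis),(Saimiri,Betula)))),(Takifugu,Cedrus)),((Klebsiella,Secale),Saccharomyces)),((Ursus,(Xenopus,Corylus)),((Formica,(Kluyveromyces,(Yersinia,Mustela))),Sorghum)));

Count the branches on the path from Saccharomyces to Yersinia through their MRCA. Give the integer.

9

The MRCA of Saccharomyces and Yersinia is the root of the tree.
From Saccharomyces up to that node: 3 branches. From Yersinia up to the same node: 6 branches. Total: 3 + 6 = 9.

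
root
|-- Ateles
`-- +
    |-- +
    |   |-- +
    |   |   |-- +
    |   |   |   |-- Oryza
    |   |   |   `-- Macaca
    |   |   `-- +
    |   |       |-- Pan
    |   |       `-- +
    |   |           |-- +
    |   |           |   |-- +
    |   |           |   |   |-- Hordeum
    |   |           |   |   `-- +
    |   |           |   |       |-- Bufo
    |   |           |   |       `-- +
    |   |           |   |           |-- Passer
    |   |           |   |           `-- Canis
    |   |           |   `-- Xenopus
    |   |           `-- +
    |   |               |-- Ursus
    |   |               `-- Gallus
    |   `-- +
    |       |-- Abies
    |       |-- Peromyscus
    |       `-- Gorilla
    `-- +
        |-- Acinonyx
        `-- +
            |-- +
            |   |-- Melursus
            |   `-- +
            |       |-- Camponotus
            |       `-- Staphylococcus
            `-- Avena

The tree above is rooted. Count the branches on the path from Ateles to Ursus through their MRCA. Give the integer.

8

The MRCA of Ateles and Ursus is the root of the tree.
From Ateles up to that node: 1 branch. From Ursus up to the same node: 7 branches. Total: 1 + 7 = 8.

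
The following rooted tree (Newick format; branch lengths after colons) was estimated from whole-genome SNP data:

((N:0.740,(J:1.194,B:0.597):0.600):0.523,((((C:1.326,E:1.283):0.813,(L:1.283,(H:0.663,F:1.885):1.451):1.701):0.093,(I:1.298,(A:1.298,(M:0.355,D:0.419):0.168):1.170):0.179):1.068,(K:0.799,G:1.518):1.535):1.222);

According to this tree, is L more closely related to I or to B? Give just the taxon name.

The MRCA of L and I subtends (((C,E),(L,(H,F))),(I,(A,(M,D)))) (9 taxa).
The MRCA of L and B is the root, subtending the entire tree (14 taxa).
The first is nested inside the second, so L shares a more recent common ancestor with I.

I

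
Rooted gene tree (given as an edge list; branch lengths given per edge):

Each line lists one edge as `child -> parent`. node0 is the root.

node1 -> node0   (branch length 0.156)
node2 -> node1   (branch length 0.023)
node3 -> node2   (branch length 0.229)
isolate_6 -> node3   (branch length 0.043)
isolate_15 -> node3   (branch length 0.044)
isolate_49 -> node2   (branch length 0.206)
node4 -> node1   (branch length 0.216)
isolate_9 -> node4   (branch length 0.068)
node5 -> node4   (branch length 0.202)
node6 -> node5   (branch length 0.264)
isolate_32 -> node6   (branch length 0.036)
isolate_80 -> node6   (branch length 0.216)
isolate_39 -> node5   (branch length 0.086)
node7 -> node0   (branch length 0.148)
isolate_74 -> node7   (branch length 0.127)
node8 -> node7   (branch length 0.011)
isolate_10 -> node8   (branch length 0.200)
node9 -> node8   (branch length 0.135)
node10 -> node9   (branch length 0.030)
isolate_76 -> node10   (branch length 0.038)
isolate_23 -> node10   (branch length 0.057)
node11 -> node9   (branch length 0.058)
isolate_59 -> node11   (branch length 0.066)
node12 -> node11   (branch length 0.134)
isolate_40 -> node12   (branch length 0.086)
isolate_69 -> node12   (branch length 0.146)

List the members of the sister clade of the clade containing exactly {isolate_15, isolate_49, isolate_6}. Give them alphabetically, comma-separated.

The clade containing exactly {isolate_15, isolate_49, isolate_6} attaches to the tree at the node subtending (((isolate_6,isolate_15),isolate_49),(isolate_9,((isolate_32,isolate_80),isolate_39))).
The other lineage descending from that same node — the sister group — is (isolate_9,((isolate_32,isolate_80),isolate_39)); its 4 tips in alphabetical order are the answer.

isolate_32, isolate_39, isolate_80, isolate_9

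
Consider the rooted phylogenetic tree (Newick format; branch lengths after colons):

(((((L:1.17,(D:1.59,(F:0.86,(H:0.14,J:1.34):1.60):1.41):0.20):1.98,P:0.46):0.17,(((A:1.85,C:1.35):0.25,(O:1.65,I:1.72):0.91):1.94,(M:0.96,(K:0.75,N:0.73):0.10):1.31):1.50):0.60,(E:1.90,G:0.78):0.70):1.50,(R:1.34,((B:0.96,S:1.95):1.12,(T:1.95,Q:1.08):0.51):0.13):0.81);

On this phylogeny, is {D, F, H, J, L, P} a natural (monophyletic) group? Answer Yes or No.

The most recent common ancestor of these taxa subtends ((L,(D,(F,(H,J)))),P).
That clade has exactly 6 tips — every listed taxon and nothing else — so the group is monophyletic.

Yes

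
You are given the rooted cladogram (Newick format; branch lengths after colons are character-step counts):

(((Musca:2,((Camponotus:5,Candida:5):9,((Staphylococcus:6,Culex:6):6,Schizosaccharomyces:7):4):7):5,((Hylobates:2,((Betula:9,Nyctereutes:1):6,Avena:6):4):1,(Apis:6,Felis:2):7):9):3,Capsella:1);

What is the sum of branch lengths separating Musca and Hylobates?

The path runs Musca → … → MRCA → … → Hylobates; the MRCA is the node subtending ((Musca,((Camponotus,Candida),((Staphylococcus,Culex),Schizosaccharomyces))),((Hylobates,((Betula,Nyctereutes),Avena)),(Apis,Felis))).
Branch lengths along that path: 2 + 5 + 9 + 1 + 2 = 19.

19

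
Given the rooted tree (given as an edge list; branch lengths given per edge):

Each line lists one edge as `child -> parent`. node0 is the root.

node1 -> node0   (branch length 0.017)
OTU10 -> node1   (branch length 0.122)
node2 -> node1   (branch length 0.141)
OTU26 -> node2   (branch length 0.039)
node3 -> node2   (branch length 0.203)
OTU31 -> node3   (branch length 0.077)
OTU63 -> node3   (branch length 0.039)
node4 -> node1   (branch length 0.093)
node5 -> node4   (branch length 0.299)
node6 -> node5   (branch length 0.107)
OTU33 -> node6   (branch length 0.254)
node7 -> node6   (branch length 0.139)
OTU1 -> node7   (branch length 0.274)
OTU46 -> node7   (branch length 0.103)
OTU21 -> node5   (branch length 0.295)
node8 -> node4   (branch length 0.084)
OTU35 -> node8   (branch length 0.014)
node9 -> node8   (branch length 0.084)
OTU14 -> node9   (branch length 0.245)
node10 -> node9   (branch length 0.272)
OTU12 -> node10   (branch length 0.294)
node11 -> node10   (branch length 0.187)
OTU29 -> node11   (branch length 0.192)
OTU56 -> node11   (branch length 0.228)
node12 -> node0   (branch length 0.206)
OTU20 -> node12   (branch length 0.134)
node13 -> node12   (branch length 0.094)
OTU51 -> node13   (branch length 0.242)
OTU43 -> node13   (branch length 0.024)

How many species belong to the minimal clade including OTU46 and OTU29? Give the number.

9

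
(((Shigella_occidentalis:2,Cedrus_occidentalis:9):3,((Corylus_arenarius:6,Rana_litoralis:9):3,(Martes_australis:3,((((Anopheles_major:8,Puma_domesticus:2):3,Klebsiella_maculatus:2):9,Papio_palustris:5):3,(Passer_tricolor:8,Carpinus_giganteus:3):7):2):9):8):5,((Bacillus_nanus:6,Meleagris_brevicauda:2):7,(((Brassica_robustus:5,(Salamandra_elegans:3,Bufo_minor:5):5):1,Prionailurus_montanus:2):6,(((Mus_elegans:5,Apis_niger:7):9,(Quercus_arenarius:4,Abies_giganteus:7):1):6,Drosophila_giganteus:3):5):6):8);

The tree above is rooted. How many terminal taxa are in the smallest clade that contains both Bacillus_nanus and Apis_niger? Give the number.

11

The MRCA of Bacillus_nanus and Apis_niger is the node subtending ((Bacillus_nanus,Meleagris_brevicauda),(((Brassica_robustus,(Salamandra_elegans,Bufo_minor)),Prionailurus_montanus),(((Mus_elegans,Apis_niger),(Quercus_arenarius,Abies_giganteus)),Drosophila_giganteus))).
That clade contains 11 terminal taxa: Abies_giganteus, Apis_niger, Bacillus_nanus, Brassica_robustus, Bufo_minor, Drosophila_giganteus, Meleagris_brevicauda, Mus_elegans, Prionailurus_montanus, Quercus_arenarius, Salamandra_elegans.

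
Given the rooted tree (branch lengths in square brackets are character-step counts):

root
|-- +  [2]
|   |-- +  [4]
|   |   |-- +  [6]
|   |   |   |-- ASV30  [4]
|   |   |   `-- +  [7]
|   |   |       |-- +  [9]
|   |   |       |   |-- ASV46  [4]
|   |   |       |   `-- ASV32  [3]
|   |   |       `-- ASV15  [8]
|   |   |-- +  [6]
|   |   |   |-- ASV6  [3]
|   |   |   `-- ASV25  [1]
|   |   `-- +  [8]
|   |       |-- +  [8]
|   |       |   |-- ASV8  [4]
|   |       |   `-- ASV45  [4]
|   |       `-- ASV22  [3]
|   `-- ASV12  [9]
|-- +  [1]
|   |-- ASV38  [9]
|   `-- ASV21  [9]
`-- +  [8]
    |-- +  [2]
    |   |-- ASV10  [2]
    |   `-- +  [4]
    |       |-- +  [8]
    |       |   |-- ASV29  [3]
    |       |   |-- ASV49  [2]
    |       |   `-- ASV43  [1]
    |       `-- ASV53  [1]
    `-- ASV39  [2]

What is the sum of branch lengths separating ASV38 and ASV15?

37

The path runs ASV38 → … → MRCA → … → ASV15; the MRCA is the root of the tree.
Branch lengths along that path: 9 + 1 + 2 + 4 + 6 + 7 + 8 = 37.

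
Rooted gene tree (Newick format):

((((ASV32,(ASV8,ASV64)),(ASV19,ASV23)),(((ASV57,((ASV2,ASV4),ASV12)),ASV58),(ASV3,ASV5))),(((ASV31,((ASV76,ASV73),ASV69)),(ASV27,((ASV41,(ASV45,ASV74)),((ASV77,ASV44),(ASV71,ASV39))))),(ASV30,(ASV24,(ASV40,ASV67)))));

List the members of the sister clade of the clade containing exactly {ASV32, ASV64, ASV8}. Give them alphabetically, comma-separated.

The clade containing exactly {ASV32, ASV64, ASV8} attaches to the tree at the node subtending ((ASV32,(ASV8,ASV64)),(ASV19,ASV23)).
The other lineage descending from that same node — the sister group — is (ASV19,ASV23); its 2 tips in alphabetical order are the answer.

ASV19, ASV23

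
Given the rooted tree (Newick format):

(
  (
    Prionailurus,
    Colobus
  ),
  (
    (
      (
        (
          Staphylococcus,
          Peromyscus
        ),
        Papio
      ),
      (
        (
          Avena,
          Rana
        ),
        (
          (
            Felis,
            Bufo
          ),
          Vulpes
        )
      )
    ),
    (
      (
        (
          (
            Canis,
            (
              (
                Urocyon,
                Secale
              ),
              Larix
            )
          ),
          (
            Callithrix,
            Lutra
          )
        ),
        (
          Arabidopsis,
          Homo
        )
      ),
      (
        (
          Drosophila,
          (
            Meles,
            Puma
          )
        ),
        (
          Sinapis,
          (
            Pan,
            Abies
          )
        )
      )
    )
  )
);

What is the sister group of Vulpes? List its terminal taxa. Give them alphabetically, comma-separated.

Vulpes attaches to the tree at the node subtending ((Felis,Bufo),Vulpes).
The other lineage descending from that same node — the sister group — is (Felis,Bufo); its 2 tips in alphabetical order are the answer.

Bufo, Felis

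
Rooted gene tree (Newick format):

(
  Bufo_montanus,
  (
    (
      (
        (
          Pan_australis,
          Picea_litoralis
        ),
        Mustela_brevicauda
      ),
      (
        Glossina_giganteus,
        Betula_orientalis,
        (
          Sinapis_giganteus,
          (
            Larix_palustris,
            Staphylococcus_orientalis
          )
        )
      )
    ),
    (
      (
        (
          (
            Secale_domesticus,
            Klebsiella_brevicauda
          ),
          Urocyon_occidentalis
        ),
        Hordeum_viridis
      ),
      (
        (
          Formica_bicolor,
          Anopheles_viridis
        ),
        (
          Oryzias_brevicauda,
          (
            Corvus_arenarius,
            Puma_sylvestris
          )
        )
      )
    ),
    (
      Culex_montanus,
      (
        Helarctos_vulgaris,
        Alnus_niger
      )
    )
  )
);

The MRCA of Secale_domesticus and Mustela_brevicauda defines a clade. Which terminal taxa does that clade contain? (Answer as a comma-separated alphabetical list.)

Tracing Secale_domesticus: it sits inside (Secale_domesticus,Klebsiella_brevicauda).
Tracing Mustela_brevicauda: it sits inside ((Pan_australis,Picea_litoralis),Mustela_brevicauda).
The smallest clade enclosing both is ((((Pan_australis,Picea_litoralis),Mustela_brevicauda),(Glossina_giganteus,Betula_orientalis,(Sinapis_giganteus,(Larix_palustris,Staphylococcus_orientalis)))),((((Secale_domesticus,Klebsiella_brevicauda),Urocyon_occidentalis),Hordeum_viridis),((Formica_bicolor,Anopheles_viridis),(Oryzias_brevicauda,(Corvus_arenarius,Puma_sylvestris)))),(Culex_montanus,(Helarctos_vulgaris,Alnus_niger))); the answer is its 20 terminal taxa in alphabetical order.

Alnus_niger, Anopheles_viridis, Betula_orientalis, Corvus_arenarius, Culex_montanus, Formica_bicolor, Glossina_giganteus, Helarctos_vulgaris, Hordeum_viridis, Klebsiella_brevicauda, Larix_palustris, Mustela_brevicauda, Oryzias_brevicauda, Pan_australis, Picea_litoralis, Puma_sylvestris, Secale_domesticus, Sinapis_giganteus, Staphylococcus_orientalis, Urocyon_occidentalis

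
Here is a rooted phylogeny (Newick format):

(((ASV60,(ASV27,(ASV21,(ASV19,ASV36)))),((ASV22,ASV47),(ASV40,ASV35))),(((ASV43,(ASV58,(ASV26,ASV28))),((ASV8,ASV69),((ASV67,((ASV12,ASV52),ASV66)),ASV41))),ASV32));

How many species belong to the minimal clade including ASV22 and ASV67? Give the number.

The MRCA of ASV22 and ASV67 is the root, so the clade is the entire tree.
That clade contains 21 terminal taxa: ASV12, ASV19, ASV21, ASV22, ASV26, ASV27, ASV28, ASV32, ASV35, ASV36, ASV40, ASV41, ASV43, ASV47, ASV52, ASV58, ASV60, ASV66, ASV67, ASV69, ASV8.

21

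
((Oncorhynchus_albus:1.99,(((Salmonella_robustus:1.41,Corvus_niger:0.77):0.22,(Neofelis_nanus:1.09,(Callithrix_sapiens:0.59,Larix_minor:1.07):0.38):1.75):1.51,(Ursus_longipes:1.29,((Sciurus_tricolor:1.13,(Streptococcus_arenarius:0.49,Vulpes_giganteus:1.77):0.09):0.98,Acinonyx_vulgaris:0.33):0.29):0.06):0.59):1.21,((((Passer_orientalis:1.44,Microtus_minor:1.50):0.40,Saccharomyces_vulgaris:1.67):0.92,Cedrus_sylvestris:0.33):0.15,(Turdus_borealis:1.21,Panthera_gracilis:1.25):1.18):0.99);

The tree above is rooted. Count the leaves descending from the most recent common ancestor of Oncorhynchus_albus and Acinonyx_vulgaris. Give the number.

The MRCA of Oncorhynchus_albus and Acinonyx_vulgaris is the node subtending (Oncorhynchus_albus,(((Salmonella_robustus,Corvus_niger),(Neofelis_nanus,(Callithrix_sapiens,Larix_minor))),(Ursus_longipes,((Sciurus_tricolor,(Streptococcus_arenarius,Vulpes_giganteus)),Acinonyx_vulgaris)))).
That clade contains 11 terminal taxa: Acinonyx_vulgaris, Callithrix_sapiens, Corvus_niger, Larix_minor, Neofelis_nanus, Oncorhynchus_albus, Salmonella_robustus, Sciurus_tricolor, Streptococcus_arenarius, Ursus_longipes, Vulpes_giganteus.

11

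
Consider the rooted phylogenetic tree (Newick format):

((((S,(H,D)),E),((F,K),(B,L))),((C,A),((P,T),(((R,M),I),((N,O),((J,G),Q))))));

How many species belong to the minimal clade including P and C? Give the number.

The MRCA of P and C is the node subtending ((C,A),((P,T),(((R,M),I),((N,O),((J,G),Q))))).
That clade contains 12 terminal taxa: A, C, G, I, J, M, N, O, P, Q, R, T.

12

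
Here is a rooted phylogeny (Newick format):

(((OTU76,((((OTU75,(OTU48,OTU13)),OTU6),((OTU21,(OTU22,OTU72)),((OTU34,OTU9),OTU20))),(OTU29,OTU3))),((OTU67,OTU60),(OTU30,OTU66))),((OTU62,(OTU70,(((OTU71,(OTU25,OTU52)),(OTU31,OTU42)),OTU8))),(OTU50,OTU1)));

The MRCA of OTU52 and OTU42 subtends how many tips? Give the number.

The MRCA of OTU52 and OTU42 is the node subtending ((OTU71,(OTU25,OTU52)),(OTU31,OTU42)).
That clade contains 5 terminal taxa: OTU25, OTU31, OTU42, OTU52, OTU71.

5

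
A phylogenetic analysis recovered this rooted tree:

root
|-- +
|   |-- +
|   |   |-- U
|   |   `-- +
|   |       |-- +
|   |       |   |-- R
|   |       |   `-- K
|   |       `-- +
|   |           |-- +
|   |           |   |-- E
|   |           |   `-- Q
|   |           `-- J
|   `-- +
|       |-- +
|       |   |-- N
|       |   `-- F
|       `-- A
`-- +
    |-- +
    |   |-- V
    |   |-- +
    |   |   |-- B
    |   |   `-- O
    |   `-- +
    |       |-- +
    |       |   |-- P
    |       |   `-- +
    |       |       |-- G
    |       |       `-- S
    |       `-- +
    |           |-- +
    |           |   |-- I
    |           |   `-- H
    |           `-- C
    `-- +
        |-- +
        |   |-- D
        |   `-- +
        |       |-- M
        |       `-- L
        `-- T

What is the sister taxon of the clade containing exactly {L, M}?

D

The clade containing exactly {L, M} attaches to the tree at the node subtending (D,(M,L)).
The other lineage descending from that same node — the sister group — is the single tip D.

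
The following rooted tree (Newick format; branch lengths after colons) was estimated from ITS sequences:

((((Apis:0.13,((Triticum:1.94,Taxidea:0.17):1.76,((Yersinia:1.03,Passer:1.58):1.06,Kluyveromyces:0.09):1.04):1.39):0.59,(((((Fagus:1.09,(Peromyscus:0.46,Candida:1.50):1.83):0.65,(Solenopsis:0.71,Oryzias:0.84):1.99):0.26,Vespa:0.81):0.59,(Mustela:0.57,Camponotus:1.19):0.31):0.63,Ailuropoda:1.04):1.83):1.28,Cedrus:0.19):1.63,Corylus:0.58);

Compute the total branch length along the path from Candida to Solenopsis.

The path runs Candida → … → MRCA → … → Solenopsis; the MRCA is the node subtending ((Fagus,(Peromyscus,Candida)),(Solenopsis,Oryzias)).
Branch lengths along that path: 1.50 + 1.83 + 0.65 + 1.99 + 0.71 = 6.68.

6.68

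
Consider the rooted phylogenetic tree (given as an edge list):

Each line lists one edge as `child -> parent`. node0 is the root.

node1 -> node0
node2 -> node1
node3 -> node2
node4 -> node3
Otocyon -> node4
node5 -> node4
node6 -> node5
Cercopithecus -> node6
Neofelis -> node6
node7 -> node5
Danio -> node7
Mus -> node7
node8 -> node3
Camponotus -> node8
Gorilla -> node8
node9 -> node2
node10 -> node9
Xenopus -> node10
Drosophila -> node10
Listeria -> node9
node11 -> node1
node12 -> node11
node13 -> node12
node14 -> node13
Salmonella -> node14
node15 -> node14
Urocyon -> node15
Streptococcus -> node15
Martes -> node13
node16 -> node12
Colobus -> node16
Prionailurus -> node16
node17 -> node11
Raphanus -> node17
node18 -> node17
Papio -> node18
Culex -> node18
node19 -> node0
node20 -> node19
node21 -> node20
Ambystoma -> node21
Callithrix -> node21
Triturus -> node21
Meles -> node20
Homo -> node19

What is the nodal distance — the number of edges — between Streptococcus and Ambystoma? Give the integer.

11

The MRCA of Streptococcus and Ambystoma is the root of the tree.
From Streptococcus up to that node: 7 branches. From Ambystoma up to the same node: 4 branches. Total: 7 + 4 = 11.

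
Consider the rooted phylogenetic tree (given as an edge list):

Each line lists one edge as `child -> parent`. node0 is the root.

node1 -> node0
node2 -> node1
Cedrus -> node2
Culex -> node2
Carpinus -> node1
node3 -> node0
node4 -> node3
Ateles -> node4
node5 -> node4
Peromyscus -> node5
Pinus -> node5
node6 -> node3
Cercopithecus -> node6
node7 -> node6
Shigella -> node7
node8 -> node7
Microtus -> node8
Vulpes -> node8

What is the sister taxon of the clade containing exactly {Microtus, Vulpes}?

Shigella

The clade containing exactly {Microtus, Vulpes} attaches to the tree at the node subtending (Shigella,(Microtus,Vulpes)).
The other lineage descending from that same node — the sister group — is the single tip Shigella.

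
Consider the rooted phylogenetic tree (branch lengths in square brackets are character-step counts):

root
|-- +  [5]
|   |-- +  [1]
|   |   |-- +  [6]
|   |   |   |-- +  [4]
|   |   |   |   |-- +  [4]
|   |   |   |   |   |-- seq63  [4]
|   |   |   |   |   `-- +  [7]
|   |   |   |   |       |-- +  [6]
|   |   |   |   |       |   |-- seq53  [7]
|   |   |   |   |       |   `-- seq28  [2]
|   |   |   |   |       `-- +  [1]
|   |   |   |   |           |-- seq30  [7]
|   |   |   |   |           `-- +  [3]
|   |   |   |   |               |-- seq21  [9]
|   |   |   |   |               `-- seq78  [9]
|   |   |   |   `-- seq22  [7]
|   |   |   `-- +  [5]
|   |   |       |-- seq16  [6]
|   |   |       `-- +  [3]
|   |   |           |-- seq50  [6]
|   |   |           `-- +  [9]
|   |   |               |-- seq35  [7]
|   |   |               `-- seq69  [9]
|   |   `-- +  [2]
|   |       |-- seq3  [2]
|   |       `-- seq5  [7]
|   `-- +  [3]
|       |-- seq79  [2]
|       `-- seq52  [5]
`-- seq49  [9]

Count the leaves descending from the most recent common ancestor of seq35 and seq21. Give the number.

11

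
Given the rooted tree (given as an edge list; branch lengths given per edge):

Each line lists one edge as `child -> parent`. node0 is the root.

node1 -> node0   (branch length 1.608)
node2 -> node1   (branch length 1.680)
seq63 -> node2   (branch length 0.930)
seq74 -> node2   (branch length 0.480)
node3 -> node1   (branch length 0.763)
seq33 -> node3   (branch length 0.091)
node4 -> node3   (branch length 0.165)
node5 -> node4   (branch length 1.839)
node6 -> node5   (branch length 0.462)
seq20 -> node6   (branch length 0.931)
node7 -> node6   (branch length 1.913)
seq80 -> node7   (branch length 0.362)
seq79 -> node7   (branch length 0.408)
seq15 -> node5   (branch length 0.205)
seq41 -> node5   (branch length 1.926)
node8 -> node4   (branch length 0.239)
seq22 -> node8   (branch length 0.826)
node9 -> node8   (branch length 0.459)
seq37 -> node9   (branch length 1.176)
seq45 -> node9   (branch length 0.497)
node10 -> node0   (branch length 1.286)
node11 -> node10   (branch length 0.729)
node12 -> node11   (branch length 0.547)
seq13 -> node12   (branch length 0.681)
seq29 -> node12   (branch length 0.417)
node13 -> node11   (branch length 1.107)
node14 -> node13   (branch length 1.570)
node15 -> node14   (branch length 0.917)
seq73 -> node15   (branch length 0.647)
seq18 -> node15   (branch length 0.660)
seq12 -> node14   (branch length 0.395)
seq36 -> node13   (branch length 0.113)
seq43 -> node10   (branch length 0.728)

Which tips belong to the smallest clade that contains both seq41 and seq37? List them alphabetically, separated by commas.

Tracing seq41: it sits inside ((seq20,(seq80,seq79)),seq15,seq41).
Tracing seq37: it sits inside (seq37,seq45).
The smallest clade enclosing both is (((seq20,(seq80,seq79)),seq15,seq41),(seq22,(seq37,seq45))); the answer is its 8 terminal taxa in alphabetical order.

seq15, seq20, seq22, seq37, seq41, seq45, seq79, seq80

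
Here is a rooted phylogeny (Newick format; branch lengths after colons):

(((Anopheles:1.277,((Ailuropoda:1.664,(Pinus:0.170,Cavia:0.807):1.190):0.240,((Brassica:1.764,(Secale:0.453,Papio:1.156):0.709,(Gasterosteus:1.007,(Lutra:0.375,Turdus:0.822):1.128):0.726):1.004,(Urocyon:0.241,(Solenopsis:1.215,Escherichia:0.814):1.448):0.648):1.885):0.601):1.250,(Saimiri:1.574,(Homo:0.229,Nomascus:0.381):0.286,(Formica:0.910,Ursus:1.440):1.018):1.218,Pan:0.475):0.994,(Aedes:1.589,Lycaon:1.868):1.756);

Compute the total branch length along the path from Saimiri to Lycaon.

7.410

The path runs Saimiri → … → MRCA → … → Lycaon; the MRCA is the root of the tree.
Branch lengths along that path: 1.574 + 1.218 + 0.994 + 1.756 + 1.868 = 7.410.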